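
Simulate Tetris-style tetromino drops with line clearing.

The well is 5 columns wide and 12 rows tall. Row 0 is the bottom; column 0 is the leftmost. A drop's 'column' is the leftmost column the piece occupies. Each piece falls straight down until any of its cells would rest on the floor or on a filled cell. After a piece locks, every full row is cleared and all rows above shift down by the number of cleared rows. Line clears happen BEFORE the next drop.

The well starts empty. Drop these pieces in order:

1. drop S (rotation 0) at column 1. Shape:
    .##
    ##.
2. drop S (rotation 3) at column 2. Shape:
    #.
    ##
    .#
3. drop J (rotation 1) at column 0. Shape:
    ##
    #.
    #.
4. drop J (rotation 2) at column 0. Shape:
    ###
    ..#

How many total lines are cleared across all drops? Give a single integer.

Drop 1: S rot0 at col 1 lands with bottom-row=0; cleared 0 line(s) (total 0); column heights now [0 1 2 2 0], max=2
Drop 2: S rot3 at col 2 lands with bottom-row=2; cleared 0 line(s) (total 0); column heights now [0 1 5 4 0], max=5
Drop 3: J rot1 at col 0 lands with bottom-row=0; cleared 0 line(s) (total 0); column heights now [3 3 5 4 0], max=5
Drop 4: J rot2 at col 0 lands with bottom-row=5; cleared 0 line(s) (total 0); column heights now [7 7 7 4 0], max=7

Answer: 0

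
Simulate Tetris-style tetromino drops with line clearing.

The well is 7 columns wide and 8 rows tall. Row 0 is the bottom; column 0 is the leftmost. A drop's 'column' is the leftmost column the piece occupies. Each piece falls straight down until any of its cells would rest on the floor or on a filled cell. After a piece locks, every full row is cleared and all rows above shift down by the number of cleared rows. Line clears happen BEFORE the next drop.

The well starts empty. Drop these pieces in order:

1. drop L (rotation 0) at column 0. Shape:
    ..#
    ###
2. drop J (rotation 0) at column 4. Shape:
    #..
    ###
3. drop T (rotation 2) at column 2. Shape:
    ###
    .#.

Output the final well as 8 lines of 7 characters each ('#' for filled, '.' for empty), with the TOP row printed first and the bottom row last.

Drop 1: L rot0 at col 0 lands with bottom-row=0; cleared 0 line(s) (total 0); column heights now [1 1 2 0 0 0 0], max=2
Drop 2: J rot0 at col 4 lands with bottom-row=0; cleared 0 line(s) (total 0); column heights now [1 1 2 0 2 1 1], max=2
Drop 3: T rot2 at col 2 lands with bottom-row=1; cleared 0 line(s) (total 0); column heights now [1 1 3 3 3 1 1], max=3

Answer: .......
.......
.......
.......
.......
..###..
..###..
###.###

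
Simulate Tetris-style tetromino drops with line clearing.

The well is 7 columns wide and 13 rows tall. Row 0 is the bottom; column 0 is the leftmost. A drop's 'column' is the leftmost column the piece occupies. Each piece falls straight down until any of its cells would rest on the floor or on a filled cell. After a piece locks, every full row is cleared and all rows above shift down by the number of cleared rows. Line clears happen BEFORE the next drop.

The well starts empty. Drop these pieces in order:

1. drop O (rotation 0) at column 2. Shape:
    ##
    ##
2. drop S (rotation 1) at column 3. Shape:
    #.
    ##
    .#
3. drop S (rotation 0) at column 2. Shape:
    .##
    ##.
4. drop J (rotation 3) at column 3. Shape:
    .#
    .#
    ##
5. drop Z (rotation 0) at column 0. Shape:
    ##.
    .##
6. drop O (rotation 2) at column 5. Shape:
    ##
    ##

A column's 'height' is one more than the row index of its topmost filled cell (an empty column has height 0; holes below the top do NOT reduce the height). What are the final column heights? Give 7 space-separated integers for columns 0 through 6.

Answer: 7 7 6 7 9 2 2

Derivation:
Drop 1: O rot0 at col 2 lands with bottom-row=0; cleared 0 line(s) (total 0); column heights now [0 0 2 2 0 0 0], max=2
Drop 2: S rot1 at col 3 lands with bottom-row=1; cleared 0 line(s) (total 0); column heights now [0 0 2 4 3 0 0], max=4
Drop 3: S rot0 at col 2 lands with bottom-row=4; cleared 0 line(s) (total 0); column heights now [0 0 5 6 6 0 0], max=6
Drop 4: J rot3 at col 3 lands with bottom-row=6; cleared 0 line(s) (total 0); column heights now [0 0 5 7 9 0 0], max=9
Drop 5: Z rot0 at col 0 lands with bottom-row=5; cleared 0 line(s) (total 0); column heights now [7 7 6 7 9 0 0], max=9
Drop 6: O rot2 at col 5 lands with bottom-row=0; cleared 0 line(s) (total 0); column heights now [7 7 6 7 9 2 2], max=9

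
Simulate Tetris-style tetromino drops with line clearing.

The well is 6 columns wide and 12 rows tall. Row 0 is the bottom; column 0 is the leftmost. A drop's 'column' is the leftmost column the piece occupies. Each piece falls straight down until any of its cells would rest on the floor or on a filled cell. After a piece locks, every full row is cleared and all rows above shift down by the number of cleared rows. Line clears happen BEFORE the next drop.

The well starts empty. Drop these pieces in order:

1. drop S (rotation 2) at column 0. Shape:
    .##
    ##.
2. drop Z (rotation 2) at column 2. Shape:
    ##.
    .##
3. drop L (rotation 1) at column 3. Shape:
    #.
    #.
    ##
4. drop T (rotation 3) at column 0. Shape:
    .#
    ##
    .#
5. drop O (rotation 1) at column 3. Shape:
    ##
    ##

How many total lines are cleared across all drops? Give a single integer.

Answer: 0

Derivation:
Drop 1: S rot2 at col 0 lands with bottom-row=0; cleared 0 line(s) (total 0); column heights now [1 2 2 0 0 0], max=2
Drop 2: Z rot2 at col 2 lands with bottom-row=1; cleared 0 line(s) (total 0); column heights now [1 2 3 3 2 0], max=3
Drop 3: L rot1 at col 3 lands with bottom-row=3; cleared 0 line(s) (total 0); column heights now [1 2 3 6 4 0], max=6
Drop 4: T rot3 at col 0 lands with bottom-row=2; cleared 0 line(s) (total 0); column heights now [4 5 3 6 4 0], max=6
Drop 5: O rot1 at col 3 lands with bottom-row=6; cleared 0 line(s) (total 0); column heights now [4 5 3 8 8 0], max=8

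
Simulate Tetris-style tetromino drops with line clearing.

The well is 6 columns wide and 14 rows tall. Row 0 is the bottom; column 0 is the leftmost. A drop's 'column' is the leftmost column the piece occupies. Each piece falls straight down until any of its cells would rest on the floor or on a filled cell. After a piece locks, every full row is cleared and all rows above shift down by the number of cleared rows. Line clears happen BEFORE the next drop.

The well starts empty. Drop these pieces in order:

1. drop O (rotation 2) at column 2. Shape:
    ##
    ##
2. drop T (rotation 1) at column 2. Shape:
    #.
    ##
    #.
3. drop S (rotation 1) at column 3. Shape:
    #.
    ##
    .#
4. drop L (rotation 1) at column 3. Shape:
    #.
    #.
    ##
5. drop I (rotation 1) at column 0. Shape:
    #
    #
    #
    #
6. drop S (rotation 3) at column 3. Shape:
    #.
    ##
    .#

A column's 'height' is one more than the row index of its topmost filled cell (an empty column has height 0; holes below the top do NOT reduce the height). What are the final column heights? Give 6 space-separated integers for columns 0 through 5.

Drop 1: O rot2 at col 2 lands with bottom-row=0; cleared 0 line(s) (total 0); column heights now [0 0 2 2 0 0], max=2
Drop 2: T rot1 at col 2 lands with bottom-row=2; cleared 0 line(s) (total 0); column heights now [0 0 5 4 0 0], max=5
Drop 3: S rot1 at col 3 lands with bottom-row=3; cleared 0 line(s) (total 0); column heights now [0 0 5 6 5 0], max=6
Drop 4: L rot1 at col 3 lands with bottom-row=6; cleared 0 line(s) (total 0); column heights now [0 0 5 9 7 0], max=9
Drop 5: I rot1 at col 0 lands with bottom-row=0; cleared 0 line(s) (total 0); column heights now [4 0 5 9 7 0], max=9
Drop 6: S rot3 at col 3 lands with bottom-row=8; cleared 0 line(s) (total 0); column heights now [4 0 5 11 10 0], max=11

Answer: 4 0 5 11 10 0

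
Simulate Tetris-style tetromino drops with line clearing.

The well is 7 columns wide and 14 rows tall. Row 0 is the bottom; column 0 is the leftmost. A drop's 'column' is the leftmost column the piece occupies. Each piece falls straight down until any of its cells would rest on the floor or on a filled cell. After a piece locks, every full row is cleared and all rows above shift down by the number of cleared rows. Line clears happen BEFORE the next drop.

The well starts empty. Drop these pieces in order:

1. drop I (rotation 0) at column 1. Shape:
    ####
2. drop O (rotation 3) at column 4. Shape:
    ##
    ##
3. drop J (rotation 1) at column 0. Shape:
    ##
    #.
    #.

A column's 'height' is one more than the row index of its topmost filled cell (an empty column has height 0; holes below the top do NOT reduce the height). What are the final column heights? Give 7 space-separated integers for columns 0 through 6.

Drop 1: I rot0 at col 1 lands with bottom-row=0; cleared 0 line(s) (total 0); column heights now [0 1 1 1 1 0 0], max=1
Drop 2: O rot3 at col 4 lands with bottom-row=1; cleared 0 line(s) (total 0); column heights now [0 1 1 1 3 3 0], max=3
Drop 3: J rot1 at col 0 lands with bottom-row=0; cleared 0 line(s) (total 0); column heights now [3 3 1 1 3 3 0], max=3

Answer: 3 3 1 1 3 3 0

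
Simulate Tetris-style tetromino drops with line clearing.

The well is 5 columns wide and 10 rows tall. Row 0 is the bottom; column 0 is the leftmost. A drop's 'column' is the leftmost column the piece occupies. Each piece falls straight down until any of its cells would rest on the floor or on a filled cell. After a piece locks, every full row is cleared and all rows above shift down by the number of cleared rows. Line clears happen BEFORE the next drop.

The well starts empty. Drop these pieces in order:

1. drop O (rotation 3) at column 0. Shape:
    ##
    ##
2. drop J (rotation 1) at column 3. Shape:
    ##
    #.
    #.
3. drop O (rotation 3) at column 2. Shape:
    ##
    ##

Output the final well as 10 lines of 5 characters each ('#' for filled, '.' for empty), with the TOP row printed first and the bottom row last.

Answer: .....
.....
.....
.....
.....
..##.
..##.
...##
##.#.
##.#.

Derivation:
Drop 1: O rot3 at col 0 lands with bottom-row=0; cleared 0 line(s) (total 0); column heights now [2 2 0 0 0], max=2
Drop 2: J rot1 at col 3 lands with bottom-row=0; cleared 0 line(s) (total 0); column heights now [2 2 0 3 3], max=3
Drop 3: O rot3 at col 2 lands with bottom-row=3; cleared 0 line(s) (total 0); column heights now [2 2 5 5 3], max=5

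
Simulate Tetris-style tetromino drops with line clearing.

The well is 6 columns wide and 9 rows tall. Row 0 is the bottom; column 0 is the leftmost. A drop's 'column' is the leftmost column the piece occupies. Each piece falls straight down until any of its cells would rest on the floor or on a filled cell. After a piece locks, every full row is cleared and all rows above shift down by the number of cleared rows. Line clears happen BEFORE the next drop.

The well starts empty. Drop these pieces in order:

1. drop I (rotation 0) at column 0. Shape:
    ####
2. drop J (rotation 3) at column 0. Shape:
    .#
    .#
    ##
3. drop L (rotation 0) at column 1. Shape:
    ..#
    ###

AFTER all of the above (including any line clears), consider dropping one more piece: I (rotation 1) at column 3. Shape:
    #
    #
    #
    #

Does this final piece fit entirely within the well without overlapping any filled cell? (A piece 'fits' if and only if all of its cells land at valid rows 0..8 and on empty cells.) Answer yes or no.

Drop 1: I rot0 at col 0 lands with bottom-row=0; cleared 0 line(s) (total 0); column heights now [1 1 1 1 0 0], max=1
Drop 2: J rot3 at col 0 lands with bottom-row=1; cleared 0 line(s) (total 0); column heights now [2 4 1 1 0 0], max=4
Drop 3: L rot0 at col 1 lands with bottom-row=4; cleared 0 line(s) (total 0); column heights now [2 5 5 6 0 0], max=6
Test piece I rot1 at col 3 (width 1): heights before test = [2 5 5 6 0 0]; fits = False

Answer: no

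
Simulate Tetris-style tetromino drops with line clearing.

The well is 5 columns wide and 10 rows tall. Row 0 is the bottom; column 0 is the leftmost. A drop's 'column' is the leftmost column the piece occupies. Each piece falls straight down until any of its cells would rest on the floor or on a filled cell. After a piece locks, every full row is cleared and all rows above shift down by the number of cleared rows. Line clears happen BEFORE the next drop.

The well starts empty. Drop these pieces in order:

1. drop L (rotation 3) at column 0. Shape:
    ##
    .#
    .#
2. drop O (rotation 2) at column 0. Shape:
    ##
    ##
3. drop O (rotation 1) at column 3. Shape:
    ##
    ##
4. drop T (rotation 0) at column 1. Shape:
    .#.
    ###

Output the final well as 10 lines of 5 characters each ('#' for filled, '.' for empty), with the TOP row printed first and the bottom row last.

Drop 1: L rot3 at col 0 lands with bottom-row=0; cleared 0 line(s) (total 0); column heights now [3 3 0 0 0], max=3
Drop 2: O rot2 at col 0 lands with bottom-row=3; cleared 0 line(s) (total 0); column heights now [5 5 0 0 0], max=5
Drop 3: O rot1 at col 3 lands with bottom-row=0; cleared 0 line(s) (total 0); column heights now [5 5 0 2 2], max=5
Drop 4: T rot0 at col 1 lands with bottom-row=5; cleared 0 line(s) (total 0); column heights now [5 6 7 6 2], max=7

Answer: .....
.....
.....
..#..
.###.
##...
##...
##...
.#.##
.#.##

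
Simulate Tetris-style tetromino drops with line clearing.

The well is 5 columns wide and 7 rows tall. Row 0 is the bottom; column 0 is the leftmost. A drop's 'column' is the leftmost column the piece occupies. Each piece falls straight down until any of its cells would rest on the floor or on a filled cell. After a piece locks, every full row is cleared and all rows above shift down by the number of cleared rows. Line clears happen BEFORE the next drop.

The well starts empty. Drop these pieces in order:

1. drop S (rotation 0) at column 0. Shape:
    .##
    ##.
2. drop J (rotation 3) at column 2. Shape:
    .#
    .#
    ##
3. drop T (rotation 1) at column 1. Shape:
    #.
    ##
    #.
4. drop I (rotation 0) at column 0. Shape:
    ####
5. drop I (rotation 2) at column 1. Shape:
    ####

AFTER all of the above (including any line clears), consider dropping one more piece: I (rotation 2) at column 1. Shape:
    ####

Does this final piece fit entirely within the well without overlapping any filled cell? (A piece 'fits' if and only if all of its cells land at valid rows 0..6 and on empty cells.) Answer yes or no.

Answer: no

Derivation:
Drop 1: S rot0 at col 0 lands with bottom-row=0; cleared 0 line(s) (total 0); column heights now [1 2 2 0 0], max=2
Drop 2: J rot3 at col 2 lands with bottom-row=2; cleared 0 line(s) (total 0); column heights now [1 2 3 5 0], max=5
Drop 3: T rot1 at col 1 lands with bottom-row=2; cleared 0 line(s) (total 0); column heights now [1 5 4 5 0], max=5
Drop 4: I rot0 at col 0 lands with bottom-row=5; cleared 0 line(s) (total 0); column heights now [6 6 6 6 0], max=6
Drop 5: I rot2 at col 1 lands with bottom-row=6; cleared 0 line(s) (total 0); column heights now [6 7 7 7 7], max=7
Test piece I rot2 at col 1 (width 4): heights before test = [6 7 7 7 7]; fits = False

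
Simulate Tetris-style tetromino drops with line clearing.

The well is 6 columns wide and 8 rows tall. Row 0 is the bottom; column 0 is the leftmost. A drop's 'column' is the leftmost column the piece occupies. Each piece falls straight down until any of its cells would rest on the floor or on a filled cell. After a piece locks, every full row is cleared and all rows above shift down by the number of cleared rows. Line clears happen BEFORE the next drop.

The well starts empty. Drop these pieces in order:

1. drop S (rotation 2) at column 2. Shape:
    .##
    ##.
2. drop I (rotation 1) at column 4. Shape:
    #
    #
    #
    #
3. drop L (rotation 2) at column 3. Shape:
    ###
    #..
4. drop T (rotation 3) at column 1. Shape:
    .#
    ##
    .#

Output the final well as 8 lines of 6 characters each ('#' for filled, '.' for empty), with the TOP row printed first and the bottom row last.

Answer: ......
...###
...##.
....#.
..#.#.
.##.#.
..###.
..##..

Derivation:
Drop 1: S rot2 at col 2 lands with bottom-row=0; cleared 0 line(s) (total 0); column heights now [0 0 1 2 2 0], max=2
Drop 2: I rot1 at col 4 lands with bottom-row=2; cleared 0 line(s) (total 0); column heights now [0 0 1 2 6 0], max=6
Drop 3: L rot2 at col 3 lands with bottom-row=5; cleared 0 line(s) (total 0); column heights now [0 0 1 7 7 7], max=7
Drop 4: T rot3 at col 1 lands with bottom-row=1; cleared 0 line(s) (total 0); column heights now [0 3 4 7 7 7], max=7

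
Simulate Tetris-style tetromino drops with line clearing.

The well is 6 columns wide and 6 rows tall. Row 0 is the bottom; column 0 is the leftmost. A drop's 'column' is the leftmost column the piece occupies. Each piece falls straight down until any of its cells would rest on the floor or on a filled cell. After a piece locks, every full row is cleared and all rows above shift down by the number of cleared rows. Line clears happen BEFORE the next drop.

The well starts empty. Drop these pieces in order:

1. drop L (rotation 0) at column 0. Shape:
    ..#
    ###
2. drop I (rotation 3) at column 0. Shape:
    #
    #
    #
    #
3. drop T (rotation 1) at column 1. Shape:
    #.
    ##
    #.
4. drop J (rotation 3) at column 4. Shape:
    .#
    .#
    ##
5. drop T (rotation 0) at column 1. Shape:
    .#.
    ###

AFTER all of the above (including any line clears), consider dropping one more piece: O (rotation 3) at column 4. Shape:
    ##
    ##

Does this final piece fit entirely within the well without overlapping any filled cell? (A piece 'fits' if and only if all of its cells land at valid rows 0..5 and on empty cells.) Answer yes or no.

Drop 1: L rot0 at col 0 lands with bottom-row=0; cleared 0 line(s) (total 0); column heights now [1 1 2 0 0 0], max=2
Drop 2: I rot3 at col 0 lands with bottom-row=1; cleared 0 line(s) (total 0); column heights now [5 1 2 0 0 0], max=5
Drop 3: T rot1 at col 1 lands with bottom-row=1; cleared 0 line(s) (total 0); column heights now [5 4 3 0 0 0], max=5
Drop 4: J rot3 at col 4 lands with bottom-row=0; cleared 0 line(s) (total 0); column heights now [5 4 3 0 1 3], max=5
Drop 5: T rot0 at col 1 lands with bottom-row=4; cleared 0 line(s) (total 0); column heights now [5 5 6 5 1 3], max=6
Test piece O rot3 at col 4 (width 2): heights before test = [5 5 6 5 1 3]; fits = True

Answer: yes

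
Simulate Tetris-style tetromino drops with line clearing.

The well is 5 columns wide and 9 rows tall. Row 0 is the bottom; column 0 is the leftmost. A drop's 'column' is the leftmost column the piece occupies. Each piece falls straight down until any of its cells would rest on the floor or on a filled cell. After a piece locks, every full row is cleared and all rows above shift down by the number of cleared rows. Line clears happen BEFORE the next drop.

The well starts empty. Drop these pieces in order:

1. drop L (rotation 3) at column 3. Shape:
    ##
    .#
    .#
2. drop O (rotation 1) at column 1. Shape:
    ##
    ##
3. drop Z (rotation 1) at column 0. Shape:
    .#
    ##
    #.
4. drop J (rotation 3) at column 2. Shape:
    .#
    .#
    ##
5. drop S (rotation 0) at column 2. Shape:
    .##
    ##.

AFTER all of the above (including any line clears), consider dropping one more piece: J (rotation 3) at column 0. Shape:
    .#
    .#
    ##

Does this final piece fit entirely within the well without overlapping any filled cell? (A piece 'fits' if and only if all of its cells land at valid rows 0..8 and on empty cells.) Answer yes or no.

Answer: yes

Derivation:
Drop 1: L rot3 at col 3 lands with bottom-row=0; cleared 0 line(s) (total 0); column heights now [0 0 0 3 3], max=3
Drop 2: O rot1 at col 1 lands with bottom-row=0; cleared 0 line(s) (total 0); column heights now [0 2 2 3 3], max=3
Drop 3: Z rot1 at col 0 lands with bottom-row=1; cleared 0 line(s) (total 0); column heights now [3 4 2 3 3], max=4
Drop 4: J rot3 at col 2 lands with bottom-row=3; cleared 0 line(s) (total 0); column heights now [3 4 4 6 3], max=6
Drop 5: S rot0 at col 2 lands with bottom-row=6; cleared 0 line(s) (total 0); column heights now [3 4 7 8 8], max=8
Test piece J rot3 at col 0 (width 2): heights before test = [3 4 7 8 8]; fits = True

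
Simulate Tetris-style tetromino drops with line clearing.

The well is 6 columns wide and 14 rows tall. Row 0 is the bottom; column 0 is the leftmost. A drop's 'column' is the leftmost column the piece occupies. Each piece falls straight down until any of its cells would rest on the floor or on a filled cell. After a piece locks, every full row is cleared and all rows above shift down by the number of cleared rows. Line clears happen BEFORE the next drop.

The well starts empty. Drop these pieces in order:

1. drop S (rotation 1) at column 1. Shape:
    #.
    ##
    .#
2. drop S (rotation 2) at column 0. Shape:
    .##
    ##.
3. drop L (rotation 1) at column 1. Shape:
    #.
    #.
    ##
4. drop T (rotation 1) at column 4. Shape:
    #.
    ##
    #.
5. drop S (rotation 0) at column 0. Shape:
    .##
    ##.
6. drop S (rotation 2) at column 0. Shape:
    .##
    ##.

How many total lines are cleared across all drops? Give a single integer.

Answer: 0

Derivation:
Drop 1: S rot1 at col 1 lands with bottom-row=0; cleared 0 line(s) (total 0); column heights now [0 3 2 0 0 0], max=3
Drop 2: S rot2 at col 0 lands with bottom-row=3; cleared 0 line(s) (total 0); column heights now [4 5 5 0 0 0], max=5
Drop 3: L rot1 at col 1 lands with bottom-row=5; cleared 0 line(s) (total 0); column heights now [4 8 6 0 0 0], max=8
Drop 4: T rot1 at col 4 lands with bottom-row=0; cleared 0 line(s) (total 0); column heights now [4 8 6 0 3 2], max=8
Drop 5: S rot0 at col 0 lands with bottom-row=8; cleared 0 line(s) (total 0); column heights now [9 10 10 0 3 2], max=10
Drop 6: S rot2 at col 0 lands with bottom-row=10; cleared 0 line(s) (total 0); column heights now [11 12 12 0 3 2], max=12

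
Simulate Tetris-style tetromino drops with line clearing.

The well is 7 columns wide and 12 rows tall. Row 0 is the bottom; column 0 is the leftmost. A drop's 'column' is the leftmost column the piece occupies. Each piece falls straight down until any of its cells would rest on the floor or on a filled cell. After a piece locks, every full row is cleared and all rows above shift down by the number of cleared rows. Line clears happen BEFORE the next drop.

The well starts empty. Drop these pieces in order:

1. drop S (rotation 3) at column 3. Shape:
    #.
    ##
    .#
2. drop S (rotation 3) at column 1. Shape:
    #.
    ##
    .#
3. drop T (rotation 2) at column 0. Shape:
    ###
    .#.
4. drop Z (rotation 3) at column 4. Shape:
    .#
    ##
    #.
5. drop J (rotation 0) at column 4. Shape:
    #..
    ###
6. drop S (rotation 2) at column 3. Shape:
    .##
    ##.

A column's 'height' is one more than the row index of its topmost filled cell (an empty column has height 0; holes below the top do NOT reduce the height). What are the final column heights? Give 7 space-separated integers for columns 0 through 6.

Answer: 5 5 5 8 9 9 6

Derivation:
Drop 1: S rot3 at col 3 lands with bottom-row=0; cleared 0 line(s) (total 0); column heights now [0 0 0 3 2 0 0], max=3
Drop 2: S rot3 at col 1 lands with bottom-row=0; cleared 0 line(s) (total 0); column heights now [0 3 2 3 2 0 0], max=3
Drop 3: T rot2 at col 0 lands with bottom-row=3; cleared 0 line(s) (total 0); column heights now [5 5 5 3 2 0 0], max=5
Drop 4: Z rot3 at col 4 lands with bottom-row=2; cleared 0 line(s) (total 0); column heights now [5 5 5 3 4 5 0], max=5
Drop 5: J rot0 at col 4 lands with bottom-row=5; cleared 0 line(s) (total 0); column heights now [5 5 5 3 7 6 6], max=7
Drop 6: S rot2 at col 3 lands with bottom-row=7; cleared 0 line(s) (total 0); column heights now [5 5 5 8 9 9 6], max=9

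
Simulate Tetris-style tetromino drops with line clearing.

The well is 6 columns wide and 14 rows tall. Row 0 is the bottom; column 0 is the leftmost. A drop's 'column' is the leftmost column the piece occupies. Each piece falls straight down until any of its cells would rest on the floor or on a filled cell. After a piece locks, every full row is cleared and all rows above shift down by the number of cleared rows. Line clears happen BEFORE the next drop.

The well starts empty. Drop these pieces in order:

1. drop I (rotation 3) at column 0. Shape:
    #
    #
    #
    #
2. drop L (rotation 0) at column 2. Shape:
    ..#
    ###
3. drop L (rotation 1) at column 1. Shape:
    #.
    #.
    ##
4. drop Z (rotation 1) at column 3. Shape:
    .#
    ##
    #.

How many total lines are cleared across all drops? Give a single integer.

Drop 1: I rot3 at col 0 lands with bottom-row=0; cleared 0 line(s) (total 0); column heights now [4 0 0 0 0 0], max=4
Drop 2: L rot0 at col 2 lands with bottom-row=0; cleared 0 line(s) (total 0); column heights now [4 0 1 1 2 0], max=4
Drop 3: L rot1 at col 1 lands with bottom-row=1; cleared 0 line(s) (total 0); column heights now [4 4 2 1 2 0], max=4
Drop 4: Z rot1 at col 3 lands with bottom-row=1; cleared 0 line(s) (total 0); column heights now [4 4 2 3 4 0], max=4

Answer: 0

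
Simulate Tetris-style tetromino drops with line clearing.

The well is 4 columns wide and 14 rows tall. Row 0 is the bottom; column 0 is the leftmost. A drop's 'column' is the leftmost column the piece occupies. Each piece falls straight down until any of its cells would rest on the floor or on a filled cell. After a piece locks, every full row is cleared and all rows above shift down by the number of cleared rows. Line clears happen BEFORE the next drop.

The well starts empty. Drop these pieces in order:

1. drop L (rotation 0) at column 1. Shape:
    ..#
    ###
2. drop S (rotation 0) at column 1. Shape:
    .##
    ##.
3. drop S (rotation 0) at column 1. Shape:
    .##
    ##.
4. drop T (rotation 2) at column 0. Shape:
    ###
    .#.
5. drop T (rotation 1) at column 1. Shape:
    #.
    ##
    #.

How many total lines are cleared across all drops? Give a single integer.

Drop 1: L rot0 at col 1 lands with bottom-row=0; cleared 0 line(s) (total 0); column heights now [0 1 1 2], max=2
Drop 2: S rot0 at col 1 lands with bottom-row=1; cleared 0 line(s) (total 0); column heights now [0 2 3 3], max=3
Drop 3: S rot0 at col 1 lands with bottom-row=3; cleared 0 line(s) (total 0); column heights now [0 4 5 5], max=5
Drop 4: T rot2 at col 0 lands with bottom-row=4; cleared 0 line(s) (total 0); column heights now [6 6 6 5], max=6
Drop 5: T rot1 at col 1 lands with bottom-row=6; cleared 0 line(s) (total 0); column heights now [6 9 8 5], max=9

Answer: 0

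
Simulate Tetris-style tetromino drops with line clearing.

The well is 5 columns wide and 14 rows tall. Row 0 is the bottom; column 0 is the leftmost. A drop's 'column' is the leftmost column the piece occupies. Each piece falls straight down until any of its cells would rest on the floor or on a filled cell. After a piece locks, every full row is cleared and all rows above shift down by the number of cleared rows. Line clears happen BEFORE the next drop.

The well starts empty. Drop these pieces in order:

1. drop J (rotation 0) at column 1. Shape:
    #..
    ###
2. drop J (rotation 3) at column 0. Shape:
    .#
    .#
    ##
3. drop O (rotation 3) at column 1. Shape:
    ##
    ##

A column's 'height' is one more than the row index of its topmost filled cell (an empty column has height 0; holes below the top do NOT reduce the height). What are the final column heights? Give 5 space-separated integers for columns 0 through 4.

Drop 1: J rot0 at col 1 lands with bottom-row=0; cleared 0 line(s) (total 0); column heights now [0 2 1 1 0], max=2
Drop 2: J rot3 at col 0 lands with bottom-row=2; cleared 0 line(s) (total 0); column heights now [3 5 1 1 0], max=5
Drop 3: O rot3 at col 1 lands with bottom-row=5; cleared 0 line(s) (total 0); column heights now [3 7 7 1 0], max=7

Answer: 3 7 7 1 0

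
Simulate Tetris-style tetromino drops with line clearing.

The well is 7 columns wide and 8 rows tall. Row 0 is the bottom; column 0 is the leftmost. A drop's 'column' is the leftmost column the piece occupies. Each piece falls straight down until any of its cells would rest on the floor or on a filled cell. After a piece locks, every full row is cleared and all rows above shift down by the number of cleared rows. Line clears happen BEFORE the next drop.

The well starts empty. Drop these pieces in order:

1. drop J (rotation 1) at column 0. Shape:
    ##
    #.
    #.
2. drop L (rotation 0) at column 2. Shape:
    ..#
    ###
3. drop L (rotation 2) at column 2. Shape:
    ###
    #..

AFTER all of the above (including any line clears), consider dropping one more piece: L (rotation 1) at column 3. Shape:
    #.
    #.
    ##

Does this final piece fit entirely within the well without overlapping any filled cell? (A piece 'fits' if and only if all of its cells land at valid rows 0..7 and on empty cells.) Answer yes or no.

Answer: yes

Derivation:
Drop 1: J rot1 at col 0 lands with bottom-row=0; cleared 0 line(s) (total 0); column heights now [3 3 0 0 0 0 0], max=3
Drop 2: L rot0 at col 2 lands with bottom-row=0; cleared 0 line(s) (total 0); column heights now [3 3 1 1 2 0 0], max=3
Drop 3: L rot2 at col 2 lands with bottom-row=1; cleared 0 line(s) (total 0); column heights now [3 3 3 3 3 0 0], max=3
Test piece L rot1 at col 3 (width 2): heights before test = [3 3 3 3 3 0 0]; fits = True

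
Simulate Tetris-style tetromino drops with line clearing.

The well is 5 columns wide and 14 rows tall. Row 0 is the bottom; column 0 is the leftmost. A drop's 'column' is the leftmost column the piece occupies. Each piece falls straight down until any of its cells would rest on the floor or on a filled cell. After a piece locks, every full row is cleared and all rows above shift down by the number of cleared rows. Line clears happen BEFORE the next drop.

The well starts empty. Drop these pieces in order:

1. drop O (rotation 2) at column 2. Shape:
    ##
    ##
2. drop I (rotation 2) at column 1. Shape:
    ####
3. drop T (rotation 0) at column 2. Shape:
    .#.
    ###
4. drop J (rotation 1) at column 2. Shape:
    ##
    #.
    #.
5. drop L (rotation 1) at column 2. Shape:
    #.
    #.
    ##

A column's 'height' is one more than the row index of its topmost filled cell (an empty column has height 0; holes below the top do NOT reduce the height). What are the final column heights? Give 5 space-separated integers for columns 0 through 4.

Drop 1: O rot2 at col 2 lands with bottom-row=0; cleared 0 line(s) (total 0); column heights now [0 0 2 2 0], max=2
Drop 2: I rot2 at col 1 lands with bottom-row=2; cleared 0 line(s) (total 0); column heights now [0 3 3 3 3], max=3
Drop 3: T rot0 at col 2 lands with bottom-row=3; cleared 0 line(s) (total 0); column heights now [0 3 4 5 4], max=5
Drop 4: J rot1 at col 2 lands with bottom-row=4; cleared 0 line(s) (total 0); column heights now [0 3 7 7 4], max=7
Drop 5: L rot1 at col 2 lands with bottom-row=7; cleared 0 line(s) (total 0); column heights now [0 3 10 8 4], max=10

Answer: 0 3 10 8 4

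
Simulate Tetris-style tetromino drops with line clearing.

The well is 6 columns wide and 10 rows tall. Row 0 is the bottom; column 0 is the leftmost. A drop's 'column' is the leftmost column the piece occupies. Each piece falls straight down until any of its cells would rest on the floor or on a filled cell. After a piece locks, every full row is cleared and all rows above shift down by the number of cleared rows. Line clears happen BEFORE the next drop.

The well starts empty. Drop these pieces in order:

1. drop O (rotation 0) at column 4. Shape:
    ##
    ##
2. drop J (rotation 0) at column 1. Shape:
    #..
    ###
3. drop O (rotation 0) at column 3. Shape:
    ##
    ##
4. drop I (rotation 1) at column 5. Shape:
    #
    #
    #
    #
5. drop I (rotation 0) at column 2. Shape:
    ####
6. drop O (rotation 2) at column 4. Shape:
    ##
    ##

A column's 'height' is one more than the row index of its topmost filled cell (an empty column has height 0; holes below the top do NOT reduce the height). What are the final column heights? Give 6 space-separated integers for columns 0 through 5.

Drop 1: O rot0 at col 4 lands with bottom-row=0; cleared 0 line(s) (total 0); column heights now [0 0 0 0 2 2], max=2
Drop 2: J rot0 at col 1 lands with bottom-row=0; cleared 0 line(s) (total 0); column heights now [0 2 1 1 2 2], max=2
Drop 3: O rot0 at col 3 lands with bottom-row=2; cleared 0 line(s) (total 0); column heights now [0 2 1 4 4 2], max=4
Drop 4: I rot1 at col 5 lands with bottom-row=2; cleared 0 line(s) (total 0); column heights now [0 2 1 4 4 6], max=6
Drop 5: I rot0 at col 2 lands with bottom-row=6; cleared 0 line(s) (total 0); column heights now [0 2 7 7 7 7], max=7
Drop 6: O rot2 at col 4 lands with bottom-row=7; cleared 0 line(s) (total 0); column heights now [0 2 7 7 9 9], max=9

Answer: 0 2 7 7 9 9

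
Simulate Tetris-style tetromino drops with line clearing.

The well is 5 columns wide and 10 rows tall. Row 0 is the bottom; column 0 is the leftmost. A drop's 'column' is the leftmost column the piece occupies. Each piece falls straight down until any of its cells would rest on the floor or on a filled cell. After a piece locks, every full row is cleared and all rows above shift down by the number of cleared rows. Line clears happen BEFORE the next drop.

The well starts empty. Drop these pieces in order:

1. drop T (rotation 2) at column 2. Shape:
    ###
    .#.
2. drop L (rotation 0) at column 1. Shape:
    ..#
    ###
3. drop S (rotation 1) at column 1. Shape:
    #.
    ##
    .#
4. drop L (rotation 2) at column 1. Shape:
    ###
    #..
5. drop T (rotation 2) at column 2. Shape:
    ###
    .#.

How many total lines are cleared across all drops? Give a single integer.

Answer: 0

Derivation:
Drop 1: T rot2 at col 2 lands with bottom-row=0; cleared 0 line(s) (total 0); column heights now [0 0 2 2 2], max=2
Drop 2: L rot0 at col 1 lands with bottom-row=2; cleared 0 line(s) (total 0); column heights now [0 3 3 4 2], max=4
Drop 3: S rot1 at col 1 lands with bottom-row=3; cleared 0 line(s) (total 0); column heights now [0 6 5 4 2], max=6
Drop 4: L rot2 at col 1 lands with bottom-row=6; cleared 0 line(s) (total 0); column heights now [0 8 8 8 2], max=8
Drop 5: T rot2 at col 2 lands with bottom-row=8; cleared 0 line(s) (total 0); column heights now [0 8 10 10 10], max=10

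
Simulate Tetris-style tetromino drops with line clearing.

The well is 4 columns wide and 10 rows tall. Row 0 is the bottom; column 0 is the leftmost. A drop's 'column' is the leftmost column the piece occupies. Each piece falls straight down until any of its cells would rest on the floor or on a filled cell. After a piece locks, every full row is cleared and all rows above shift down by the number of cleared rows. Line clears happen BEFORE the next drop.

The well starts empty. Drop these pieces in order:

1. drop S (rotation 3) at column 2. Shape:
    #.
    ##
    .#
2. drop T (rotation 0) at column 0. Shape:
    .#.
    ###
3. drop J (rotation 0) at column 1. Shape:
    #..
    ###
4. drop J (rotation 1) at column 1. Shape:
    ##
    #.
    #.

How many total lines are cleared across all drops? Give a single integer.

Answer: 0

Derivation:
Drop 1: S rot3 at col 2 lands with bottom-row=0; cleared 0 line(s) (total 0); column heights now [0 0 3 2], max=3
Drop 2: T rot0 at col 0 lands with bottom-row=3; cleared 0 line(s) (total 0); column heights now [4 5 4 2], max=5
Drop 3: J rot0 at col 1 lands with bottom-row=5; cleared 0 line(s) (total 0); column heights now [4 7 6 6], max=7
Drop 4: J rot1 at col 1 lands with bottom-row=7; cleared 0 line(s) (total 0); column heights now [4 10 10 6], max=10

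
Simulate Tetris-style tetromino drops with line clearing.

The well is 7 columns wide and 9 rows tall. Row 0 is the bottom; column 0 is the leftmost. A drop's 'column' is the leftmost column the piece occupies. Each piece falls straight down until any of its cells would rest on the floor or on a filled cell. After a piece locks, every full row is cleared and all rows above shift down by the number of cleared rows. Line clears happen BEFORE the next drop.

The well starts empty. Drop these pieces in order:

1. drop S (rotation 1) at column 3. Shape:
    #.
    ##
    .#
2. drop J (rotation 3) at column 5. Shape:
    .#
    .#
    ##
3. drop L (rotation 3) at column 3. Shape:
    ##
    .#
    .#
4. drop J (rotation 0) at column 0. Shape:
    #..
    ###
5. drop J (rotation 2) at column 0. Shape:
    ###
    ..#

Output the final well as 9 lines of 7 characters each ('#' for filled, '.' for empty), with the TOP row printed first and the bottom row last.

Drop 1: S rot1 at col 3 lands with bottom-row=0; cleared 0 line(s) (total 0); column heights now [0 0 0 3 2 0 0], max=3
Drop 2: J rot3 at col 5 lands with bottom-row=0; cleared 0 line(s) (total 0); column heights now [0 0 0 3 2 1 3], max=3
Drop 3: L rot3 at col 3 lands with bottom-row=2; cleared 0 line(s) (total 0); column heights now [0 0 0 5 5 1 3], max=5
Drop 4: J rot0 at col 0 lands with bottom-row=0; cleared 0 line(s) (total 0); column heights now [2 1 1 5 5 1 3], max=5
Drop 5: J rot2 at col 0 lands with bottom-row=1; cleared 0 line(s) (total 0); column heights now [3 3 3 5 5 1 3], max=5

Answer: .......
.......
.......
.......
...##..
....#..
#####.#
#.###.#
###.###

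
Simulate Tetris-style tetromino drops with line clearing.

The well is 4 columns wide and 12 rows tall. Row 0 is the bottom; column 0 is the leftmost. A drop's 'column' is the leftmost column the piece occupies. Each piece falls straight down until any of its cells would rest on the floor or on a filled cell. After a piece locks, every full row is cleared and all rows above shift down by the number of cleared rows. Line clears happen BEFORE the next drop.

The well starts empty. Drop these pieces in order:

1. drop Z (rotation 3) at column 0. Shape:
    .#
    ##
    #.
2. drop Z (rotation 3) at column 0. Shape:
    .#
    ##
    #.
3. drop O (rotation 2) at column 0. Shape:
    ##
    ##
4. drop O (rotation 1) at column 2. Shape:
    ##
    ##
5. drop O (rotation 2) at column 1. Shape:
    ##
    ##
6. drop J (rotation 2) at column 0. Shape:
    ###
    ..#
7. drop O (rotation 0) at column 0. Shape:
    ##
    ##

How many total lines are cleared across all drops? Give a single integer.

Drop 1: Z rot3 at col 0 lands with bottom-row=0; cleared 0 line(s) (total 0); column heights now [2 3 0 0], max=3
Drop 2: Z rot3 at col 0 lands with bottom-row=2; cleared 0 line(s) (total 0); column heights now [4 5 0 0], max=5
Drop 3: O rot2 at col 0 lands with bottom-row=5; cleared 0 line(s) (total 0); column heights now [7 7 0 0], max=7
Drop 4: O rot1 at col 2 lands with bottom-row=0; cleared 1 line(s) (total 1); column heights now [6 6 1 1], max=6
Drop 5: O rot2 at col 1 lands with bottom-row=6; cleared 0 line(s) (total 1); column heights now [6 8 8 1], max=8
Drop 6: J rot2 at col 0 lands with bottom-row=8; cleared 0 line(s) (total 1); column heights now [10 10 10 1], max=10
Drop 7: O rot0 at col 0 lands with bottom-row=10; cleared 0 line(s) (total 1); column heights now [12 12 10 1], max=12

Answer: 1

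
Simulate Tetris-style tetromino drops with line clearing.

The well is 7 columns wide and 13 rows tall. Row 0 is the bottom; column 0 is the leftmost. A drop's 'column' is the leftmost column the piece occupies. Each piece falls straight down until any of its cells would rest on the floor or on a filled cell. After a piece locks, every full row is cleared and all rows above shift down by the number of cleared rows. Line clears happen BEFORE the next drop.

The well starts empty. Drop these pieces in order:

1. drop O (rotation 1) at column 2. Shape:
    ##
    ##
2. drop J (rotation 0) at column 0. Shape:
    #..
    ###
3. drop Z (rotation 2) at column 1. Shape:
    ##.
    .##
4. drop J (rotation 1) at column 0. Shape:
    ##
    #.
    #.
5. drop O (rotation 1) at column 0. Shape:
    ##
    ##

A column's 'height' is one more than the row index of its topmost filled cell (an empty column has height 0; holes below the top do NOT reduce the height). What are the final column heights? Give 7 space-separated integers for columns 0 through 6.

Drop 1: O rot1 at col 2 lands with bottom-row=0; cleared 0 line(s) (total 0); column heights now [0 0 2 2 0 0 0], max=2
Drop 2: J rot0 at col 0 lands with bottom-row=2; cleared 0 line(s) (total 0); column heights now [4 3 3 2 0 0 0], max=4
Drop 3: Z rot2 at col 1 lands with bottom-row=3; cleared 0 line(s) (total 0); column heights now [4 5 5 4 0 0 0], max=5
Drop 4: J rot1 at col 0 lands with bottom-row=4; cleared 0 line(s) (total 0); column heights now [7 7 5 4 0 0 0], max=7
Drop 5: O rot1 at col 0 lands with bottom-row=7; cleared 0 line(s) (total 0); column heights now [9 9 5 4 0 0 0], max=9

Answer: 9 9 5 4 0 0 0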